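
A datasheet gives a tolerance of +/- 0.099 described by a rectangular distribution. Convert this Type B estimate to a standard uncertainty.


u_B = half_width / sqrt(3)
u_B = 0.099 / 1.7320508
u_B = 0.0572

0.0572


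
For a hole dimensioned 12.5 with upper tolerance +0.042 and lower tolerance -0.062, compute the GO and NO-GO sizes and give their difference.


GO = nominal - lower_tol (smallest hole = maximum material condition)
GO = 12.5 - 0.062 = 12.438
NO-GO = nominal + upper_tol (largest hole = least material condition)
NO-GO = 12.5 + 0.042 = 12.542
spread = NO-GO - GO = 12.542 - 12.438 = 0.1040

0.1040


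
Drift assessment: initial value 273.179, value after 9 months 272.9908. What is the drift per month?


rate = (v2 - v1) / months
= (272.9908 - 273.179) / 9
= -0.1882 / 9
= -0.0209

-0.0209


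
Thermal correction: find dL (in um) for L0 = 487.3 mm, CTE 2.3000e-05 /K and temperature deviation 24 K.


dL = L * alpha * dT
= 487.3 * 2.3000e-05 * 24
= 0.2689896 mm
dL_um = 0.2689896 * 1000 = 268.9896 um

268.9896


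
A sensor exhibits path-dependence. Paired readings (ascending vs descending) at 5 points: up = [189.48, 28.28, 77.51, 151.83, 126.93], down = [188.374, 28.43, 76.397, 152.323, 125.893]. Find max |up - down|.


|189.48 - 188.374| = 1.1060
|28.28 - 28.43| = 0.1500
|77.51 - 76.397| = 1.1130
|151.83 - 152.323| = 0.4930
|126.93 - 125.893| = 1.0370
hysteresis = max(diffs) = 1.1130

1.1130


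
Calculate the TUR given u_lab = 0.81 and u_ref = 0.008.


TUR = u_lab / u_ref
= 0.81 / 0.008
= 101.2500

101.2500


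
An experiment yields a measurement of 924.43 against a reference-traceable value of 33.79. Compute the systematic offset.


Systematic error = measured - true
= 924.43 - 33.79
= 890.6400

890.6400


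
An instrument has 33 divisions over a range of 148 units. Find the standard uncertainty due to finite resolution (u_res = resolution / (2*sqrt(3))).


resolution = range / divisions
resolution = 148 / 33 = 4.4848485
u_res = resolution / (2*sqrt(3))
u_res = 4.4848485 / 3.4641016
u_res = 1.2947

1.2947


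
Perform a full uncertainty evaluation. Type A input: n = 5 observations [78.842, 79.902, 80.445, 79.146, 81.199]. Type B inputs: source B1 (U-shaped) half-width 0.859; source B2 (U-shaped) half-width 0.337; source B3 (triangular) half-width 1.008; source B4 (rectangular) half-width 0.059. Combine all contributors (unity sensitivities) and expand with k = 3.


mean = (78.842 + 79.902 + 80.445 + 79.146 + 81.199) / 5 = 79.9068
s = sqrt(sum((x - mean)^2)/(n-1)) = 0.95813345
u_A = s / sqrt(n) = 0.95813345 / sqrt(5) = 0.42849031
u_B1 = 0.859 / sqrt(2) = 0.60740473
u_B2 = 0.337 / sqrt(2) = 0.23829499
u_B3 = 1.008 / sqrt(6) = 0.41151428
u_B4 = 0.059 / sqrt(3) = 0.034063666
uc = sqrt(0.42849031^2 + 0.60740473^2 + 0.23829499^2 + 0.41151428^2 + 0.034063666^2) = 0.8830817
U = k * uc = 3 * 0.8830817
U = 2.6492

2.6492


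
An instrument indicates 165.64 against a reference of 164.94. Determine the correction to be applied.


Correction = standard - reading
= 164.94 - 165.64
= -0.7000

-0.7000


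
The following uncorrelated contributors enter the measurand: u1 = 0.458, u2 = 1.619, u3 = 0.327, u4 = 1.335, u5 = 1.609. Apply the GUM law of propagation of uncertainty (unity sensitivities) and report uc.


uc = sqrt(0.458^2 + 1.619^2 + 0.327^2 + 1.335^2 + 1.609^2)
uc = sqrt(7.30896)
uc = 2.7035

2.7035


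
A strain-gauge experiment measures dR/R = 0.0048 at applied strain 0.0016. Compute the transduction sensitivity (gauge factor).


GF = (dR/R) / epsilon
= 0.0048 / 0.0016
= 3.0000

3.0000


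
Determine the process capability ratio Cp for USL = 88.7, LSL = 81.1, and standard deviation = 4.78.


Cp = (USL - LSL) / (6 * sigma)
= (88.7 - 81.1) / (6 * 4.78)
= 7.6000 / 28.6800
= 0.2650

0.2650


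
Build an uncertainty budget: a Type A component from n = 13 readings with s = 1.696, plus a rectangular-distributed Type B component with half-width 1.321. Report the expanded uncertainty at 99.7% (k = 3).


u_A = s / sqrt(n) = 1.696 / sqrt(13) = 0.47038577
u_B = half_width / sqrt(3) = 1.321 / sqrt(3) = 0.76267971
uc = sqrt(u_A^2 + u_B^2) = sqrt(0.47038577^2 + 0.76267971^2) = 0.89607093
U = k * uc = 3 * 0.89607093
U = 2.6882

2.6882


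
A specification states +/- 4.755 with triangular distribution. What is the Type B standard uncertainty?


u_B = half_width / sqrt(6)
u_B = 4.755 / 2.4494897
u_B = 1.9412

1.9412


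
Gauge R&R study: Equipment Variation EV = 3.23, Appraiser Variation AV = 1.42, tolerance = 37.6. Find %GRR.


GRR = sqrt(EV^2 + AV^2) = sqrt(3.23^2 + 1.42^2) = 3.5283566
%GRR = GRR / tol * 100 = 3.5283566 / 37.6 * 100
%GRR = 9.3839

9.3839


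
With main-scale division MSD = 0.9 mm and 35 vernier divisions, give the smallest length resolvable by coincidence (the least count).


LC = MSD / n_div
= 0.9 / 35
= 0.0257

0.0257


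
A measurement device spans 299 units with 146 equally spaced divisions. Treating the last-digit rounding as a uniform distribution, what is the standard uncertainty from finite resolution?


resolution = range / divisions
resolution = 299 / 146 = 2.0479452
u_res = resolution / (2*sqrt(3))
u_res = 2.0479452 / 3.4641016
u_res = 0.5912

0.5912


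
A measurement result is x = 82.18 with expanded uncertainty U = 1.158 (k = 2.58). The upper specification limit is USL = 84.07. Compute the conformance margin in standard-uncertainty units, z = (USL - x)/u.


u = U / k = 1.158 / 2.58 = 0.44883721
margin = |USL - x| = |84.07 - 82.18| = 1.89
z = margin / u = 1.89 / 0.44883721
z = 4.2109

4.2109


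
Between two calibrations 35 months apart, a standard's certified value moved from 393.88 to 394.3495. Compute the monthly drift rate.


rate = (v2 - v1) / months
= (394.3495 - 393.88) / 35
= 0.4695 / 35
= 0.0134

0.0134


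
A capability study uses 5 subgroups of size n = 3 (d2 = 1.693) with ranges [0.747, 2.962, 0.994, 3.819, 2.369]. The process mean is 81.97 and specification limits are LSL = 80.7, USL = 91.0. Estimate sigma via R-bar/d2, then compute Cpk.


R_bar = (0.747 + 2.962 + 0.994 + 3.819 + 2.369) / 5 = 2.1782
sigma = R_bar / d2 = 2.1782 / 1.693 = 1.2865918
Cp = (USL - LSL)/(6*sigma) = (91.0 - 80.7)/(6*1.2865918) = 1.3343
Cpu = (91.0 - 81.97)/(3*1.2865918) = 2.3395
Cpl = (81.97 - 80.7)/(3*1.2865918) = 0.3290
Cpk = min(Cpu, Cpl) = 0.3290

0.3290


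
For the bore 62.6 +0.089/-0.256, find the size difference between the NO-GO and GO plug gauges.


GO = nominal - lower_tol (smallest hole = maximum material condition)
GO = 62.6 - 0.256 = 62.344
NO-GO = nominal + upper_tol (largest hole = least material condition)
NO-GO = 62.6 + 0.089 = 62.689
spread = NO-GO - GO = 62.689 - 62.344 = 0.3450

0.3450


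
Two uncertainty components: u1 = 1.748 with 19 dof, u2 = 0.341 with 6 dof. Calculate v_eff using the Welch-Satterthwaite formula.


uc = sqrt(u1^2 + u2^2) = sqrt(1.748^2 + 0.341^2) = 1.7809506
v_eff = uc^4 / (u1^4/v1 + u2^4/v2)
= 1.7809506^4 / (1.748^4/19 + 0.341^4/6)
= 10.06022 / 0.49362748
v_eff = 20.3802

20.3802


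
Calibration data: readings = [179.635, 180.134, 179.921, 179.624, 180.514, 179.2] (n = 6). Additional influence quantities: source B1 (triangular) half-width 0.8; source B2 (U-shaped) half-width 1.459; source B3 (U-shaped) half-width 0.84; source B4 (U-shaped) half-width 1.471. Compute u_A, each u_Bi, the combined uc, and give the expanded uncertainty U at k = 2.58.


mean = (179.635 + 180.134 + 179.921 + 179.624 + 180.514 + 179.2) / 6 = 179.838
s = sqrt(sum((x - mean)^2)/(n-1)) = 0.4572811
u_A = s / sqrt(n) = 0.4572811 / sqrt(6) = 0.18668423
u_B1 = 0.8 / sqrt(6) = 0.32659863
u_B2 = 1.459 / sqrt(2) = 1.0316688
u_B3 = 0.84 / sqrt(2) = 0.5939697
u_B4 = 1.471 / sqrt(2) = 1.0401541
uc = sqrt(0.18668423^2 + 0.32659863^2 + 1.0316688^2 + 0.5939697^2 + 1.0401541^2) = 1.6249858
U = k * uc = 2.58 * 1.6249858
U = 4.1925

4.1925


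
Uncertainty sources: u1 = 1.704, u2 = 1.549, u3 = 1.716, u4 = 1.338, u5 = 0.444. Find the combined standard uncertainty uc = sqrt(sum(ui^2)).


uc = sqrt(1.704^2 + 1.549^2 + 1.716^2 + 1.338^2 + 0.444^2)
uc = sqrt(10.235053)
uc = 3.1992

3.1992


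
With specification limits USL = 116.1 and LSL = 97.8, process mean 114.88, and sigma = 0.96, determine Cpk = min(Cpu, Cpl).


Cpu = (USL - mean) / (3*sigma) = (116.1 - 114.88) / (3*0.96) = 0.4236
Cpl = (mean - LSL) / (3*sigma) = (114.88 - 97.8) / (3*0.96) = 5.9306
Cpk = min(Cpu, Cpl) = 0.4236

0.4236


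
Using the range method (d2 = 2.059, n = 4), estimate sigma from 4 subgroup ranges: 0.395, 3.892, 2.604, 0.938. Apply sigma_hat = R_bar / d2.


R_bar = (0.395 + 3.892 + 2.604 + 0.938) / 4
R_bar = 7.829 / 4 = 1.95725
sigma_hat = R_bar / d2 = 1.95725 / 2.059 = 0.9506

0.9506


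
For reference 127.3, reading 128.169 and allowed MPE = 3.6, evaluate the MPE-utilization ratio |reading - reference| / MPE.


e = indication - reference = 128.169 - 127.3 = 0.8690
|e| = 0.8690
ratio = |e| / MPE = 0.8690 / 3.6
ratio = 0.2414

0.2414


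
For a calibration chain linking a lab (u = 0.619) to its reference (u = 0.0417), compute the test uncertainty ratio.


TUR = u_lab / u_ref
= 0.619 / 0.0417
= 14.8441

14.8441


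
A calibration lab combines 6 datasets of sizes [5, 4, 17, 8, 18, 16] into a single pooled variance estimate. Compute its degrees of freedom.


nu = sum_i (n_i - 1)
nu = ((5 - 1) + (4 - 1) + (17 - 1) + (8 - 1) + (18 - 1) + (16 - 1))
nu = 4 + 3 + 16 + 7 + 17 + 15
nu = 62

62


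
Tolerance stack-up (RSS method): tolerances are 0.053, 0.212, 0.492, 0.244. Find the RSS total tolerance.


RSS = sqrt(0.053^2 + 0.212^2 + 0.492^2 + 0.244^2)
= sqrt(0.349353)
= 0.5911

0.5911


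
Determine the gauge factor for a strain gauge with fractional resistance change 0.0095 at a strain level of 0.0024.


GF = (dR/R) / epsilon
= 0.0095 / 0.0024
= 3.9583

3.9583


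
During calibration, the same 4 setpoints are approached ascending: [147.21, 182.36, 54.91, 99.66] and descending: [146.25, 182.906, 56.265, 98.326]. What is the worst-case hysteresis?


|147.21 - 146.25| = 0.9600
|182.36 - 182.906| = 0.5460
|54.91 - 56.265| = 1.3550
|99.66 - 98.326| = 1.3340
hysteresis = max(diffs) = 1.3550

1.3550


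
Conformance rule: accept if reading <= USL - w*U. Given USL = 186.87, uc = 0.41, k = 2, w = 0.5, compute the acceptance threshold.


U = k * uc = 2 * 0.41 = 0.82
guard band g = w * U = 0.5 * 0.82 = 0.41
AL = USL - g = 186.87 - 0.41
AL = 186.4600

186.4600


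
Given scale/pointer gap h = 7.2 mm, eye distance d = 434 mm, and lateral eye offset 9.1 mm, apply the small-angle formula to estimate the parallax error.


error = h * offset / d
= 7.2 * 9.1 / 434
= 0.1510

0.1510


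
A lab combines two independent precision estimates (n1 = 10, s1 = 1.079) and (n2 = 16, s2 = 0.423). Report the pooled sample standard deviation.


s_p = sqrt(((n1-1)*s1^2 + (n2-1)*s2^2) / (n1+n2-2))
numerator = (10-1)*1.079^2 + (16-1)*0.423^2 = 10.478169 + 2.683935 = 13.162104
denominator = 10 + 16 - 2 = 24
s_p^2 = 13.162104 / 24 = 0.548421
s_p = sqrt(0.548421) = 0.7406

0.7406


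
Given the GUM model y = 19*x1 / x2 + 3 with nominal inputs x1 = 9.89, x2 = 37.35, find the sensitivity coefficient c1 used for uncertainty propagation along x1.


y = 19*x1 / x2 + 3
dy/dx1 = 19/x2
Evaluate at x2 = 37.35: c1 = 19 / 37.35
c1 = 0.5087

0.5087


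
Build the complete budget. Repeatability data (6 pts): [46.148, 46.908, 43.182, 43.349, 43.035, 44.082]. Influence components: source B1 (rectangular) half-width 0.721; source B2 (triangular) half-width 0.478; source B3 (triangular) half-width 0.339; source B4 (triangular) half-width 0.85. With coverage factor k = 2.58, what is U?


mean = (46.148 + 46.908 + 43.182 + 43.349 + 43.035 + 44.082) / 6 = 44.45066667
s = sqrt(sum((x - mean)^2)/(n-1)) = 1.6662917
u_A = s / sqrt(n) = 1.6662917 / sqrt(6) = 0.68026074
u_B1 = 0.721 / sqrt(3) = 0.41626954
u_B2 = 0.478 / sqrt(6) = 0.19514268
u_B3 = 0.339 / sqrt(6) = 0.13839617
u_B4 = 0.85 / sqrt(6) = 0.34701105
uc = sqrt(0.68026074^2 + 0.41626954^2 + 0.19514268^2 + 0.13839617^2 + 0.34701105^2) = 0.90204536
U = k * uc = 2.58 * 0.90204536
U = 2.3273

2.3273


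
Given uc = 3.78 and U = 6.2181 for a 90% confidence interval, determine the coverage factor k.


k = U / uc
k = 6.2181 / 3.78
k = 1.645

1.645


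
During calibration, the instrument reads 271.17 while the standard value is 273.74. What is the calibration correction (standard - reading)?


Correction = standard - reading
= 273.74 - 271.17
= 2.5700

2.5700


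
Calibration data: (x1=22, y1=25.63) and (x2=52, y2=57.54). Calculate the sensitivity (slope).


slope = (y2 - y1) / (x2 - x1)
= (57.54 - 25.63) / (52 - 22)
= 31.9100 / 30
= 1.0637

1.0637


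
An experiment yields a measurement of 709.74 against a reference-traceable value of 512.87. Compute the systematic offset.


Systematic error = measured - true
= 709.74 - 512.87
= 196.8700

196.8700


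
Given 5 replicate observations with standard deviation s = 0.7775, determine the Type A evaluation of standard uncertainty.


u_A = s / sqrt(n)
u_A = 0.7775 / sqrt(5)
u_A = 0.7775 / 2.236068
u_A = 0.3477

0.3477


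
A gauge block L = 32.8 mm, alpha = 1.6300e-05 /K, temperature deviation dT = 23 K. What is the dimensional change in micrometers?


dL = L * alpha * dT
= 32.8 * 1.6300e-05 * 23
= 0.0122967 mm
dL_um = 0.0122967 * 1000 = 12.2967 um

12.2967


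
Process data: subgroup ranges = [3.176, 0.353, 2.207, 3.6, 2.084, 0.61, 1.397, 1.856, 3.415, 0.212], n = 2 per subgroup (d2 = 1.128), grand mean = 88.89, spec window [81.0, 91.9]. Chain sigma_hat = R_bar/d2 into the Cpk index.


R_bar = (3.176 + 0.353 + 2.207 + 3.6 + 2.084 + 0.61 + 1.397 + 1.856 + 3.415 + 0.212) / 10 = 1.891
sigma = R_bar / d2 = 1.891 / 1.128 = 1.6764184
Cp = (USL - LSL)/(6*sigma) = (91.9 - 81.0)/(6*1.6764184) = 1.0837
Cpu = (91.9 - 88.89)/(3*1.6764184) = 0.5985
Cpl = (88.89 - 81.0)/(3*1.6764184) = 1.5688
Cpk = min(Cpu, Cpl) = 0.5985

0.5985


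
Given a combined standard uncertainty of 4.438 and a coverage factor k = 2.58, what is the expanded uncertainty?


U = k * uc
U = 2.58 * 4.438
U = 11.4500

11.4500


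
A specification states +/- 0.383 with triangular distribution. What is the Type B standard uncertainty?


u_B = half_width / sqrt(6)
u_B = 0.383 / 2.4494897
u_B = 0.1564

0.1564


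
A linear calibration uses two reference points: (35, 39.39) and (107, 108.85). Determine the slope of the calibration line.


slope = (y2 - y1) / (x2 - x1)
= (108.85 - 39.39) / (107 - 35)
= 69.4600 / 72
= 0.9647

0.9647


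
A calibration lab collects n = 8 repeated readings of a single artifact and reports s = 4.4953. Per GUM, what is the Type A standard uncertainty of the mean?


u_A = s / sqrt(n)
u_A = 4.4953 / sqrt(8)
u_A = 4.4953 / 2.8284271
u_A = 1.5893

1.5893


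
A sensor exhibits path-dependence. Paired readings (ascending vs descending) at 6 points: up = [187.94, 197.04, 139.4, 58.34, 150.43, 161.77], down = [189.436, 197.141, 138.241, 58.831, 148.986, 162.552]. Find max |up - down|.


|187.94 - 189.436| = 1.4960
|197.04 - 197.141| = 0.1010
|139.4 - 138.241| = 1.1590
|58.34 - 58.831| = 0.4910
|150.43 - 148.986| = 1.4440
|161.77 - 162.552| = 0.7820
hysteresis = max(diffs) = 1.4960

1.4960


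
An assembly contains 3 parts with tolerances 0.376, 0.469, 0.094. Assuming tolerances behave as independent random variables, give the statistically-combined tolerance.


RSS = sqrt(0.376^2 + 0.469^2 + 0.094^2)
= sqrt(0.370173)
= 0.6084

0.6084


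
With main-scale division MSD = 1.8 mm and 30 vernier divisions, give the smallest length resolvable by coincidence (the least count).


LC = MSD / n_div
= 1.8 / 30
= 0.0600

0.0600


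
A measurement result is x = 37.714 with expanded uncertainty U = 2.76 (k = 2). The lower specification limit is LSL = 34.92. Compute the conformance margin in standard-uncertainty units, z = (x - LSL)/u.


u = U / k = 2.76 / 2 = 1.38
margin = |LSL - x| = |34.92 - 37.714| = 2.794
z = margin / u = 2.794 / 1.38
z = 2.0246

2.0246


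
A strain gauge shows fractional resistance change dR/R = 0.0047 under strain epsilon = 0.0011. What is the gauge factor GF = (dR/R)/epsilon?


GF = (dR/R) / epsilon
= 0.0047 / 0.0011
= 4.2727

4.2727


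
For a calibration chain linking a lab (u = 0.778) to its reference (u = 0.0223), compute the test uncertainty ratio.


TUR = u_lab / u_ref
= 0.778 / 0.0223
= 34.8879

34.8879


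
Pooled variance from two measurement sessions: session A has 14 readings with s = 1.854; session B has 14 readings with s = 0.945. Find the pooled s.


s_p = sqrt(((n1-1)*s1^2 + (n2-1)*s2^2) / (n1+n2-2))
numerator = (14-1)*1.854^2 + (14-1)*0.945^2 = 44.685108 + 11.609325 = 56.294433
denominator = 14 + 14 - 2 = 26
s_p^2 = 56.294433 / 26 = 2.1651705
s_p = sqrt(2.1651705) = 1.4715

1.4715


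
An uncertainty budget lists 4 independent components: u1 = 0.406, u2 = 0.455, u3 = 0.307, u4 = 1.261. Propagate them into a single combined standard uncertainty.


uc = sqrt(0.406^2 + 0.455^2 + 0.307^2 + 1.261^2)
uc = sqrt(2.056231)
uc = 1.4340

1.4340


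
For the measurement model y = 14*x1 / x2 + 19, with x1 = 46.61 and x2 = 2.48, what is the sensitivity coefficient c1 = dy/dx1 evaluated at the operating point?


y = 14*x1 / x2 + 19
dy/dx1 = 14/x2
Evaluate at x2 = 2.48: c1 = 14 / 2.48
c1 = 5.6452

5.6452


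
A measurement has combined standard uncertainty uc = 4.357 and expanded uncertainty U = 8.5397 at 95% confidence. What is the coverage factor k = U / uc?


k = U / uc
k = 8.5397 / 4.357
k = 1.96

1.96


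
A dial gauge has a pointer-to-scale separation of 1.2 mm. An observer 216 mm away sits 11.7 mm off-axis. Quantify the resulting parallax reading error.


error = h * offset / d
= 1.2 * 11.7 / 216
= 0.0650

0.0650


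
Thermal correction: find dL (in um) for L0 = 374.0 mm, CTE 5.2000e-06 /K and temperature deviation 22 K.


dL = L * alpha * dT
= 374.0 * 5.2000e-06 * 22
= 0.0427856 mm
dL_um = 0.0427856 * 1000 = 42.7856 um

42.7856


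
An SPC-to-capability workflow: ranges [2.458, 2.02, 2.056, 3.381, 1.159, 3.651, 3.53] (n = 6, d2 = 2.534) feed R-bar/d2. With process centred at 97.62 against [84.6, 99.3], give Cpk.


R_bar = (2.458 + 2.02 + 2.056 + 3.381 + 1.159 + 3.651 + 3.53) / 7 = 2.6078571
sigma = R_bar / d2 = 2.6078571 / 2.534 = 1.0291464
Cp = (USL - LSL)/(6*sigma) = (99.3 - 84.6)/(6*1.0291464) = 2.3806
Cpu = (99.3 - 97.62)/(3*1.0291464) = 0.5441
Cpl = (97.62 - 84.6)/(3*1.0291464) = 4.2171
Cpk = min(Cpu, Cpl) = 0.5441

0.5441


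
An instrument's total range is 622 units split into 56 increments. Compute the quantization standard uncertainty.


resolution = range / divisions
resolution = 622 / 56 = 11.107143
u_res = resolution / (2*sqrt(3))
u_res = 11.107143 / 3.4641016
u_res = 3.2064

3.2064


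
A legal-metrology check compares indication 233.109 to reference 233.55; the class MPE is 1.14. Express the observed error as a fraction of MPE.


e = indication - reference = 233.109 - 233.55 = -0.4410
|e| = 0.4410
ratio = |e| / MPE = 0.4410 / 1.14
ratio = 0.3868

0.3868


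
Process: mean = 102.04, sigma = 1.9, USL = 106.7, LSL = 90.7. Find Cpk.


Cpu = (USL - mean) / (3*sigma) = (106.7 - 102.04) / (3*1.9) = 0.8175
Cpl = (mean - LSL) / (3*sigma) = (102.04 - 90.7) / (3*1.9) = 1.9895
Cpk = min(Cpu, Cpl) = 0.8175

0.8175


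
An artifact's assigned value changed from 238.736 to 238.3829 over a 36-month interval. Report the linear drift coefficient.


rate = (v2 - v1) / months
= (238.3829 - 238.736) / 36
= -0.3531 / 36
= -0.0098

-0.0098


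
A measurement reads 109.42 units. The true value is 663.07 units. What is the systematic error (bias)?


Systematic error = measured - true
= 109.42 - 663.07
= -553.6500

-553.6500


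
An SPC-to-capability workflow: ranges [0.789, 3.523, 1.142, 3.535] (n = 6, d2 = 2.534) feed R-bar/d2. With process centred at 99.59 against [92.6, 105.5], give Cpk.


R_bar = (0.789 + 3.523 + 1.142 + 3.535) / 4 = 2.24725
sigma = R_bar / d2 = 2.24725 / 2.534 = 0.88683899
Cp = (USL - LSL)/(6*sigma) = (105.5 - 92.6)/(6*0.88683899) = 2.4243
Cpu = (105.5 - 99.59)/(3*0.88683899) = 2.2214
Cpl = (99.59 - 92.6)/(3*0.88683899) = 2.6273
Cpk = min(Cpu, Cpl) = 2.2214

2.2214


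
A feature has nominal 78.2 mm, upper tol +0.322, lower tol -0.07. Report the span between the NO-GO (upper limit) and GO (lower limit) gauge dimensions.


GO = nominal - lower_tol (smallest hole = maximum material condition)
GO = 78.2 - 0.07 = 78.13
NO-GO = nominal + upper_tol (largest hole = least material condition)
NO-GO = 78.2 + 0.322 = 78.522
spread = NO-GO - GO = 78.522 - 78.13 = 0.3920

0.3920


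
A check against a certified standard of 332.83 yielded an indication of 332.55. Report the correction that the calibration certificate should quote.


Correction = standard - reading
= 332.83 - 332.55
= 0.2800

0.2800


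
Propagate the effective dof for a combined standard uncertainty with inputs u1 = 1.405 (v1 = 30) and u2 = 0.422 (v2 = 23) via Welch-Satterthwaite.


uc = sqrt(u1^2 + u2^2) = sqrt(1.405^2 + 0.422^2) = 1.4670068
v_eff = uc^4 / (u1^4/v1 + u2^4/v2)
= 1.4670068^4 / (1.405^4/30 + 0.422^4/23)
= 4.6315729 / 0.13127136
v_eff = 35.2824

35.2824


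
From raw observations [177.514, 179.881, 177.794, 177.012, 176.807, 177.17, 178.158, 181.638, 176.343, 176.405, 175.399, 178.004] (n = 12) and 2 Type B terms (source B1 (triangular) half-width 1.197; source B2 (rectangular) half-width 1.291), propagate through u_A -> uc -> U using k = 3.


mean = (177.514 + 179.881 + 177.794 + 177.012 + 176.807 + 177.17 + 178.158 + 181.638 + 176.343 + 176.405 + 175.399 + 178.004) / 12 = 177.6770833
s = sqrt(sum((x - mean)^2)/(n-1)) = 1.6778959
u_A = s / sqrt(n) = 1.6778959 / sqrt(12) = 0.48436682
u_B1 = 1.197 / sqrt(6) = 0.4886732
u_B2 = 1.291 / sqrt(3) = 0.7453592
uc = sqrt(0.48436682^2 + 0.4886732^2 + 0.7453592^2) = 1.0143831
U = k * uc = 3 * 1.0143831
U = 3.0431

3.0431


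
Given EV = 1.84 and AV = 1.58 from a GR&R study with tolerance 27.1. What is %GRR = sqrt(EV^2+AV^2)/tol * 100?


GRR = sqrt(EV^2 + AV^2) = sqrt(1.84^2 + 1.58^2) = 2.4252835
%GRR = GRR / tol * 100 = 2.4252835 / 27.1 * 100
%GRR = 8.9494

8.9494


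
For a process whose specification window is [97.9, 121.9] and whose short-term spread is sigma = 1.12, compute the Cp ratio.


Cp = (USL - LSL) / (6 * sigma)
= (121.9 - 97.9) / (6 * 1.12)
= 24.0000 / 6.7200
= 3.5714

3.5714


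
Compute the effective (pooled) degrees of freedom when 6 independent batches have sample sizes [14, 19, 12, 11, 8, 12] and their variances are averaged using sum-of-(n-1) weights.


nu = sum_i (n_i - 1)
nu = ((14 - 1) + (19 - 1) + (12 - 1) + (11 - 1) + (8 - 1) + (12 - 1))
nu = 13 + 18 + 11 + 10 + 7 + 11
nu = 70

70


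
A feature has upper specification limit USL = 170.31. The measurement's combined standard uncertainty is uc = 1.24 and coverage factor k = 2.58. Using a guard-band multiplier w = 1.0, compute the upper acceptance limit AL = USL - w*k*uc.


U = k * uc = 2.58 * 1.24 = 3.1992
guard band g = w * U = 1.0 * 3.1992 = 3.1992
AL = USL - g = 170.31 - 3.1992
AL = 167.1108

167.1108


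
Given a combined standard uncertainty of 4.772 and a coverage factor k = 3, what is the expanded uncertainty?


U = k * uc
U = 3 * 4.772
U = 14.3160

14.3160


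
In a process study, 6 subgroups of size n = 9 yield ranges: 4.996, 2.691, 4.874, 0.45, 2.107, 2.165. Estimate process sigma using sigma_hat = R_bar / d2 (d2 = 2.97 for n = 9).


R_bar = (4.996 + 2.691 + 4.874 + 0.45 + 2.107 + 2.165) / 6
R_bar = 17.283 / 6 = 2.8805
sigma_hat = R_bar / d2 = 2.8805 / 2.97 = 0.9699

0.9699


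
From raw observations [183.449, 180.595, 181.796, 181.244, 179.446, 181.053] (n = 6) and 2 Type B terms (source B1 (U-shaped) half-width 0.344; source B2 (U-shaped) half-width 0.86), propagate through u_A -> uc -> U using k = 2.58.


mean = (183.449 + 180.595 + 181.796 + 181.244 + 179.446 + 181.053) / 6 = 181.2638333
s = sqrt(sum((x - mean)^2)/(n-1)) = 1.3307783
u_A = s / sqrt(n) = 1.3307783 / sqrt(6) = 0.54328797
u_B1 = 0.344 / sqrt(2) = 0.24324473
u_B2 = 0.86 / sqrt(2) = 0.60811183
uc = sqrt(0.54328797^2 + 0.24324473^2 + 0.60811183^2) = 0.85095817
U = k * uc = 2.58 * 0.85095817
U = 2.1955

2.1955


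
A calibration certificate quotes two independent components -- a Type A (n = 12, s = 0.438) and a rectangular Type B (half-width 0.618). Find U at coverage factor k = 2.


u_A = s / sqrt(n) = 0.438 / sqrt(12) = 0.12643971
u_B = half_width / sqrt(3) = 0.618 / sqrt(3) = 0.35680247
uc = sqrt(u_A^2 + u_B^2) = sqrt(0.12643971^2 + 0.35680247^2) = 0.37854326
U = k * uc = 2 * 0.37854326
U = 0.7571

0.7571


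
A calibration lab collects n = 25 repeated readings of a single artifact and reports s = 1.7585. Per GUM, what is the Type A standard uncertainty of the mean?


u_A = s / sqrt(n)
u_A = 1.7585 / sqrt(25)
u_A = 1.7585 / 5
u_A = 0.3517

0.3517


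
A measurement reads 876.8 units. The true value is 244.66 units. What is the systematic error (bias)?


Systematic error = measured - true
= 876.8 - 244.66
= 632.1400

632.1400


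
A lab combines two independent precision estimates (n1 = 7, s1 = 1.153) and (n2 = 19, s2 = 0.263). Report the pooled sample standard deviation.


s_p = sqrt(((n1-1)*s1^2 + (n2-1)*s2^2) / (n1+n2-2))
numerator = (7-1)*1.153^2 + (19-1)*0.263^2 = 7.976454 + 1.245042 = 9.221496
denominator = 7 + 19 - 2 = 24
s_p^2 = 9.221496 / 24 = 0.384229
s_p = sqrt(0.384229) = 0.6199

0.6199


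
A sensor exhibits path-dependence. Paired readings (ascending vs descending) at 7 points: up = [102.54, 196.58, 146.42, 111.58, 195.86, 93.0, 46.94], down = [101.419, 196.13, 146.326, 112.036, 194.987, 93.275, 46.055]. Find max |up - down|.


|102.54 - 101.419| = 1.1210
|196.58 - 196.13| = 0.4500
|146.42 - 146.326| = 0.0940
|111.58 - 112.036| = 0.4560
|195.86 - 194.987| = 0.8730
|93.0 - 93.275| = 0.2750
|46.94 - 46.055| = 0.8850
hysteresis = max(diffs) = 1.1210

1.1210


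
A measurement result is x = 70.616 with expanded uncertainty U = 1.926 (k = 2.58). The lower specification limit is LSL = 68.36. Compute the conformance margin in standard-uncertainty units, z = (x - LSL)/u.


u = U / k = 1.926 / 2.58 = 0.74651163
margin = |LSL - x| = |68.36 - 70.616| = 2.256
z = margin / u = 2.256 / 0.74651163
z = 3.0221

3.0221


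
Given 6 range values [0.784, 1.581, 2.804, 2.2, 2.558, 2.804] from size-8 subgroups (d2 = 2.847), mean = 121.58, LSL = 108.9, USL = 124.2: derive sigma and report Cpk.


R_bar = (0.784 + 1.581 + 2.804 + 2.2 + 2.558 + 2.804) / 6 = 2.1218333
sigma = R_bar / d2 = 2.1218333 / 2.847 = 0.74528743
Cp = (USL - LSL)/(6*sigma) = (124.2 - 108.9)/(6*0.74528743) = 3.4215
Cpu = (124.2 - 121.58)/(3*0.74528743) = 1.1718
Cpl = (121.58 - 108.9)/(3*0.74528743) = 5.6712
Cpk = min(Cpu, Cpl) = 1.1718

1.1718


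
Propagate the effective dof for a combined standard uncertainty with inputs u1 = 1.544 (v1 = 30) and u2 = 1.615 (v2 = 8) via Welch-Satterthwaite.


uc = sqrt(u1^2 + u2^2) = sqrt(1.544^2 + 1.615^2) = 2.2343144
v_eff = uc^4 / (u1^4/v1 + u2^4/v2)
= 2.2343144^4 / (1.544^4/30 + 1.615^4/8)
= 24.92167 / 1.0397931
v_eff = 23.9679

23.9679


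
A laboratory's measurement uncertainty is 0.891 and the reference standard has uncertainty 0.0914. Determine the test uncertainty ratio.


TUR = u_lab / u_ref
= 0.891 / 0.0914
= 9.7484

9.7484


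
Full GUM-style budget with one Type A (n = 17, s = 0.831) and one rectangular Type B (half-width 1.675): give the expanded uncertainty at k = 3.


u_A = s / sqrt(n) = 0.831 / sqrt(17) = 0.2015471
u_B = half_width / sqrt(3) = 1.675 / sqrt(3) = 0.9670617
uc = sqrt(u_A^2 + u_B^2) = sqrt(0.2015471^2 + 0.9670617^2) = 0.98784086
U = k * uc = 3 * 0.98784086
U = 2.9635

2.9635


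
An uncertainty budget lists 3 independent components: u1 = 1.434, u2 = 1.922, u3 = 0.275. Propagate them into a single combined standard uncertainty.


uc = sqrt(1.434^2 + 1.922^2 + 0.275^2)
uc = sqrt(5.826065)
uc = 2.4137

2.4137


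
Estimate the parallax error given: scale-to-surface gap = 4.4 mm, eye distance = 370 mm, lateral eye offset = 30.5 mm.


error = h * offset / d
= 4.4 * 30.5 / 370
= 0.3627

0.3627


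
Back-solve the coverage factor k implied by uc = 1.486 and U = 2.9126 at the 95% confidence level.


k = U / uc
k = 2.9126 / 1.486
k = 1.96

1.96


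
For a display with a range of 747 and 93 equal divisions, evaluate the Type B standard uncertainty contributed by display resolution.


resolution = range / divisions
resolution = 747 / 93 = 8.0322581
u_res = resolution / (2*sqrt(3))
u_res = 8.0322581 / 3.4641016
u_res = 2.3187

2.3187


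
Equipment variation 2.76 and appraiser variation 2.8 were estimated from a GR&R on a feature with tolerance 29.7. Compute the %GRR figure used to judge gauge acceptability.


GRR = sqrt(EV^2 + AV^2) = sqrt(2.76^2 + 2.8^2) = 3.9316154
%GRR = GRR / tol * 100 = 3.9316154 / 29.7 * 100
%GRR = 13.2378

13.2378


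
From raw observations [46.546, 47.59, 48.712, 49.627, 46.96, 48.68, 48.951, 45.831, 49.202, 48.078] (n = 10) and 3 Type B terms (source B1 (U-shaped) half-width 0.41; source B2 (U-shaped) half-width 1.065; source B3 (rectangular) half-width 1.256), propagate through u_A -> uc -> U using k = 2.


mean = (46.546 + 47.59 + 48.712 + 49.627 + 46.96 + 48.68 + 48.951 + 45.831 + 49.202 + 48.078) / 10 = 48.0177
s = sqrt(sum((x - mean)^2)/(n-1)) = 1.2488664
u_A = s / sqrt(n) = 1.2488664 / sqrt(10) = 0.39492623
u_B1 = 0.41 / sqrt(2) = 0.28991378
u_B2 = 1.065 / sqrt(2) = 0.75306872
u_B3 = 1.256 / sqrt(3) = 0.72515194
uc = sqrt(0.39492623^2 + 0.28991378^2 + 0.75306872^2 + 0.72515194^2) = 1.1545452
U = k * uc = 2 * 1.1545452
U = 2.3091

2.3091


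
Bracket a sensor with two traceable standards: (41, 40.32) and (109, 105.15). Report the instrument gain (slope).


slope = (y2 - y1) / (x2 - x1)
= (105.15 - 40.32) / (109 - 41)
= 64.8300 / 68
= 0.9534

0.9534


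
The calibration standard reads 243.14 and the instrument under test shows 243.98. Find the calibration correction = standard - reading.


Correction = standard - reading
= 243.14 - 243.98
= -0.8400

-0.8400


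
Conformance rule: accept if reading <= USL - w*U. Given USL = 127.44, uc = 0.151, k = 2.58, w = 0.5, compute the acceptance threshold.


U = k * uc = 2.58 * 0.151 = 0.38958
guard band g = w * U = 0.5 * 0.38958 = 0.19479
AL = USL - g = 127.44 - 0.19479
AL = 127.2452

127.2452


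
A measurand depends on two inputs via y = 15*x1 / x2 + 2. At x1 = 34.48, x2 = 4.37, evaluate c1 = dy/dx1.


y = 15*x1 / x2 + 2
dy/dx1 = 15/x2
Evaluate at x2 = 4.37: c1 = 15 / 4.37
c1 = 3.4325

3.4325


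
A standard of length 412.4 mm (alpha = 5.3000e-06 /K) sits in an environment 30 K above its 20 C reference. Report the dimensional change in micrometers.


dL = L * alpha * dT
= 412.4 * 5.3000e-06 * 30
= 0.0655716 mm
dL_um = 0.0655716 * 1000 = 65.5716 um

65.5716


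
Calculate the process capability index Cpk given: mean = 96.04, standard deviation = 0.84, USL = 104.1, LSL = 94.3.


Cpu = (USL - mean) / (3*sigma) = (104.1 - 96.04) / (3*0.84) = 3.1984
Cpl = (mean - LSL) / (3*sigma) = (96.04 - 94.3) / (3*0.84) = 0.6905
Cpk = min(Cpu, Cpl) = 0.6905

0.6905


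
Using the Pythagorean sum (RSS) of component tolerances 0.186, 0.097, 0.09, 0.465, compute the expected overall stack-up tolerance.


RSS = sqrt(0.186^2 + 0.097^2 + 0.09^2 + 0.465^2)
= sqrt(0.26833)
= 0.5180

0.5180


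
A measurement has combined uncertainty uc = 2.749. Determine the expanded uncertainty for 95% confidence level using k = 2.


U = k * uc
U = 2 * 2.749
U = 5.4980

5.4980


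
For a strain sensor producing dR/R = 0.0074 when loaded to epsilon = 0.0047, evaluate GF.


GF = (dR/R) / epsilon
= 0.0074 / 0.0047
= 1.5745

1.5745


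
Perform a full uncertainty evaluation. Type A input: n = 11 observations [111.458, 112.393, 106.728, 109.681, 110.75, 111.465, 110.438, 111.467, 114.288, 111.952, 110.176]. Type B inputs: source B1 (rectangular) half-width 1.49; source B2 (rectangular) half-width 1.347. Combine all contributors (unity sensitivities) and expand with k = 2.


mean = (111.458 + 112.393 + 106.728 + 109.681 + 110.75 + 111.465 + 110.438 + 111.467 + 114.288 + 111.952 + 110.176) / 11 = 110.9814545
s = sqrt(sum((x - mean)^2)/(n-1)) = 1.8800281
u_A = s / sqrt(n) = 1.8800281 / sqrt(11) = 0.5668498
u_B1 = 1.49 / sqrt(3) = 0.8602519
u_B2 = 1.347 / sqrt(3) = 0.77769081
uc = sqrt(0.5668498^2 + 0.8602519^2 + 0.77769081^2) = 1.2907963
U = k * uc = 2 * 1.2907963
U = 2.5816

2.5816


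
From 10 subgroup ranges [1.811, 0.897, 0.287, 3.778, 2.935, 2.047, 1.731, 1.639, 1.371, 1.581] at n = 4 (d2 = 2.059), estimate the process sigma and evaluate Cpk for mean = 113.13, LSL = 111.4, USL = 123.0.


R_bar = (1.811 + 0.897 + 0.287 + 3.778 + 2.935 + 2.047 + 1.731 + 1.639 + 1.371 + 1.581) / 10 = 1.8077
sigma = R_bar / d2 = 1.8077 / 2.059 = 0.87795046
Cp = (USL - LSL)/(6*sigma) = (123.0 - 111.4)/(6*0.87795046) = 2.2021
Cpu = (123.0 - 113.13)/(3*0.87795046) = 3.7474
Cpl = (113.13 - 111.4)/(3*0.87795046) = 0.6568
Cpk = min(Cpu, Cpl) = 0.6568

0.6568


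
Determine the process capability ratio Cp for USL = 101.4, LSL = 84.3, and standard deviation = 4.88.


Cp = (USL - LSL) / (6 * sigma)
= (101.4 - 84.3) / (6 * 4.88)
= 17.1000 / 29.2800
= 0.5840

0.5840


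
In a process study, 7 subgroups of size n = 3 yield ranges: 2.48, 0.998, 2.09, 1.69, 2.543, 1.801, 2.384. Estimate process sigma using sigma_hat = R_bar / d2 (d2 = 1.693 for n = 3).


R_bar = (2.48 + 0.998 + 2.09 + 1.69 + 2.543 + 1.801 + 2.384) / 7
R_bar = 13.986 / 7 = 1.998
sigma_hat = R_bar / d2 = 1.998 / 1.693 = 1.1802

1.1802


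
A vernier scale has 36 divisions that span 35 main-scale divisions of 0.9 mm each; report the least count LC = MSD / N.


LC = MSD / n_div
= 0.9 / 36
= 0.0250

0.0250


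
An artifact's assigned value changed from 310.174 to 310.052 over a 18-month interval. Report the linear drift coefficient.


rate = (v2 - v1) / months
= (310.052 - 310.174) / 18
= -0.1220 / 18
= -0.0068

-0.0068


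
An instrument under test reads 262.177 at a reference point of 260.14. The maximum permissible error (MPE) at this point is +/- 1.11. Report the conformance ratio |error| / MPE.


e = indication - reference = 262.177 - 260.14 = 2.0370
|e| = 2.0370
ratio = |e| / MPE = 2.0370 / 1.11
ratio = 1.8351

1.8351


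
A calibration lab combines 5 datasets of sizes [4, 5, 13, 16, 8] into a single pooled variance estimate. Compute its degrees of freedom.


nu = sum_i (n_i - 1)
nu = ((4 - 1) + (5 - 1) + (13 - 1) + (16 - 1) + (8 - 1))
nu = 3 + 4 + 12 + 15 + 7
nu = 41

41


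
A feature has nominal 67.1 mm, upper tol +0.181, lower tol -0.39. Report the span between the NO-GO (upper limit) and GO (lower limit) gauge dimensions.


GO = nominal - lower_tol (smallest hole = maximum material condition)
GO = 67.1 - 0.39 = 66.71
NO-GO = nominal + upper_tol (largest hole = least material condition)
NO-GO = 67.1 + 0.181 = 67.281
spread = NO-GO - GO = 67.281 - 66.71 = 0.5710

0.5710


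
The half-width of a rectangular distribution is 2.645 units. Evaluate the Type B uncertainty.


u_B = half_width / sqrt(3)
u_B = 2.645 / 1.7320508
u_B = 1.5271

1.5271


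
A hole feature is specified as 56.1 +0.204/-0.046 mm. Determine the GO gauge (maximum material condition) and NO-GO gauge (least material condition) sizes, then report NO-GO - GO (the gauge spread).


GO = nominal - lower_tol (smallest hole = maximum material condition)
GO = 56.1 - 0.046 = 56.054
NO-GO = nominal + upper_tol (largest hole = least material condition)
NO-GO = 56.1 + 0.204 = 56.304
spread = NO-GO - GO = 56.304 - 56.054 = 0.2500

0.2500


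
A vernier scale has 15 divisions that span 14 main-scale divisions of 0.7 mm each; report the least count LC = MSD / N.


LC = MSD / n_div
= 0.7 / 15
= 0.0467

0.0467


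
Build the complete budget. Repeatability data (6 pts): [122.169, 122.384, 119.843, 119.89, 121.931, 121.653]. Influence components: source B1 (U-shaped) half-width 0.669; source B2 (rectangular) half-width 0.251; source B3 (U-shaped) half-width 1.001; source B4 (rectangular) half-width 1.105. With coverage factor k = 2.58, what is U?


mean = (122.169 + 122.384 + 119.843 + 119.89 + 121.931 + 121.653) / 6 = 121.3116667
s = sqrt(sum((x - mean)^2)/(n-1)) = 1.145698
u_A = s / sqrt(n) = 1.145698 / sqrt(6) = 0.46772925
u_B1 = 0.669 / sqrt(2) = 0.47305444
u_B2 = 0.251 / sqrt(3) = 0.14491492
u_B3 = 1.001 / sqrt(2) = 0.70781389
u_B4 = 1.105 / sqrt(3) = 0.63797205
uc = sqrt(0.46772925^2 + 0.47305444^2 + 0.14491492^2 + 0.70781389^2 + 0.63797205^2) = 1.1711363
U = k * uc = 2.58 * 1.1711363
U = 3.0215

3.0215


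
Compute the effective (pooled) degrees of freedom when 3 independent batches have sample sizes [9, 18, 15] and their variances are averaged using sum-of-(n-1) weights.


nu = sum_i (n_i - 1)
nu = ((9 - 1) + (18 - 1) + (15 - 1))
nu = 8 + 17 + 14
nu = 39

39


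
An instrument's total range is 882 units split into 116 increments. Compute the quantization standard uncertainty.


resolution = range / divisions
resolution = 882 / 116 = 7.6034483
u_res = resolution / (2*sqrt(3))
u_res = 7.6034483 / 3.4641016
u_res = 2.1949

2.1949


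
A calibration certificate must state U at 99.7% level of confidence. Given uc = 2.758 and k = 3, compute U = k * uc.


U = k * uc
U = 3 * 2.758
U = 8.2740

8.2740


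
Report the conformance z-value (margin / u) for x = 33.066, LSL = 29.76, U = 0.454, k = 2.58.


u = U / k = 0.454 / 2.58 = 0.17596899
margin = |LSL - x| = |29.76 - 33.066| = 3.306
z = margin / u = 3.306 / 0.17596899
z = 18.7874

18.7874


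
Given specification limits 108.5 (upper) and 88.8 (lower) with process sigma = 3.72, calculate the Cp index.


Cp = (USL - LSL) / (6 * sigma)
= (108.5 - 88.8) / (6 * 3.72)
= 19.7000 / 22.3200
= 0.8826

0.8826


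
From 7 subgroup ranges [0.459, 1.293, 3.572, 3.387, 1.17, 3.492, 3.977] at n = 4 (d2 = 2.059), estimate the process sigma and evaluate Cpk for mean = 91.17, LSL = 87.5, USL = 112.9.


R_bar = (0.459 + 1.293 + 3.572 + 3.387 + 1.17 + 3.492 + 3.977) / 7 = 2.4785714
sigma = R_bar / d2 = 2.4785714 / 2.059 = 1.2037744
Cp = (USL - LSL)/(6*sigma) = (112.9 - 87.5)/(6*1.2037744) = 3.5167
Cpu = (112.9 - 91.17)/(3*1.2037744) = 6.0172
Cpl = (91.17 - 87.5)/(3*1.2037744) = 1.0162
Cpk = min(Cpu, Cpl) = 1.0162

1.0162


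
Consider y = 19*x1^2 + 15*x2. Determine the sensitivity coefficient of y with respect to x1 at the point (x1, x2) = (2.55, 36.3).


y = 19*x1^2 + 15*x2
dy/dx1 = 2*19*x1
Evaluate at x1 = 2.55: c1 = 38 * 2.55
c1 = 96.9000

96.9000


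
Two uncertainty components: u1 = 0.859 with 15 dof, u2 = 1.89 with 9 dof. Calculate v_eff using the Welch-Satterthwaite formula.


uc = sqrt(u1^2 + u2^2) = sqrt(0.859^2 + 1.89^2) = 2.0760494
v_eff = uc^4 / (u1^4/v1 + u2^4/v2)
= 2.0760494^4 / (0.859^4/15 + 1.89^4/9)
= 18.575937 / 1.4540644
v_eff = 12.7752

12.7752


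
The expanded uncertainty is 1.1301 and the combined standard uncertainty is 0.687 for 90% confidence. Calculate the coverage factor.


k = U / uc
k = 1.1301 / 0.687
k = 1.645

1.645


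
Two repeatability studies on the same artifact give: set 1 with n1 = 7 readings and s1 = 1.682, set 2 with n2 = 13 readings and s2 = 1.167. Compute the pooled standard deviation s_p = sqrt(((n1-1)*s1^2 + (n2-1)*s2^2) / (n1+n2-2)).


s_p = sqrt(((n1-1)*s1^2 + (n2-1)*s2^2) / (n1+n2-2))
numerator = (7-1)*1.682^2 + (13-1)*1.167^2 = 16.974744 + 16.342668 = 33.317412
denominator = 7 + 13 - 2 = 18
s_p^2 = 33.317412 / 18 = 1.8509673
s_p = sqrt(1.8509673) = 1.3605

1.3605


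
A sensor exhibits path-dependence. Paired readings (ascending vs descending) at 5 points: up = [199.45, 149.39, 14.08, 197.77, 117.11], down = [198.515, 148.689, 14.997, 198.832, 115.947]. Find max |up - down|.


|199.45 - 198.515| = 0.9350
|149.39 - 148.689| = 0.7010
|14.08 - 14.997| = 0.9170
|197.77 - 198.832| = 1.0620
|117.11 - 115.947| = 1.1630
hysteresis = max(diffs) = 1.1630

1.1630
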